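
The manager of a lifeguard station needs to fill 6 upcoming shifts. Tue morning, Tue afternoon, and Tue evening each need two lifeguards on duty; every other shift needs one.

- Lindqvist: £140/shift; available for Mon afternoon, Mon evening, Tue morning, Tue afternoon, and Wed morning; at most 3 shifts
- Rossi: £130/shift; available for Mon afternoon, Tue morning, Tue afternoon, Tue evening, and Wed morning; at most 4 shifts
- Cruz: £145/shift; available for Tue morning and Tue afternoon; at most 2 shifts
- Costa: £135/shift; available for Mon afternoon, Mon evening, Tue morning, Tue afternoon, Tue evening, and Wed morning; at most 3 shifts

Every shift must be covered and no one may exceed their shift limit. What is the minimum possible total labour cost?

£1205

Tue evening can only be covered by Rossi and Costa, so that assignment is forced.
Picking the cheapest available lifeguard for each shift independently would cost £1190, but that ignores the shift limits.
An optimal schedule: Mon afternoon→Rossi, Mon evening→Costa, Tue morning→Rossi+Lindqvist, Tue afternoon→Costa+Lindqvist, Tue evening→Rossi+Costa, Wed morning→Rossi.
Total: 130 + 135 + 130 + 140 + 135 + 140 + 130 + 135 + 130 = £1205.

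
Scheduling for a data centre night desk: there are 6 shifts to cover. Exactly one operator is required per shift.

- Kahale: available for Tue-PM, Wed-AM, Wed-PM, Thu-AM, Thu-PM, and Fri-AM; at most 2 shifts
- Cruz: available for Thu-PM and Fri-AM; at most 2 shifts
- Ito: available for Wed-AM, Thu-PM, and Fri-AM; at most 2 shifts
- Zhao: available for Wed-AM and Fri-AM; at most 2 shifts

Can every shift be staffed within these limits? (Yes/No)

Total capacity is 8 and 6 slots are needed, so capacity alone doesn't rule it out.
Shifts {Tue-PM, Wed-PM, Thu-AM} need 3 worker-slots in total, but the operators available for any of those shifts (Kahale) can supply at most 2 among them. So no valid schedule exists.

No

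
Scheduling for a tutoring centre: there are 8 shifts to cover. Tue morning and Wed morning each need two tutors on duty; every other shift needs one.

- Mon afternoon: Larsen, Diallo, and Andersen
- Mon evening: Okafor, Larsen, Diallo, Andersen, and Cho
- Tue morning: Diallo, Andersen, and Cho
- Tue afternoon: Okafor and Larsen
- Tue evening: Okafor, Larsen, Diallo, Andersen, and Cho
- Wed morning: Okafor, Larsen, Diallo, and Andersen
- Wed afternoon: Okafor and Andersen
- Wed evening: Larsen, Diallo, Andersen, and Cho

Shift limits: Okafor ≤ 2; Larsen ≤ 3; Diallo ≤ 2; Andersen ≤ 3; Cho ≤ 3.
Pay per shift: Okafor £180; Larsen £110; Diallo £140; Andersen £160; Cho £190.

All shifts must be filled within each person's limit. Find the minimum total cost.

£1450

Picking the cheapest available tutor for each shift independently would cost £1260, but that ignores the shift limits.
An optimal schedule: Mon afternoon→Larsen, Mon evening→Larsen, Tue morning→Diallo+Andersen, Tue afternoon→Okafor, Tue evening→Andersen, Wed morning→Diallo+Andersen, Wed afternoon→Okafor, Wed evening→Larsen.
Total: 110 + 110 + 140 + 160 + 180 + 160 + 140 + 160 + 180 + 110 = £1450.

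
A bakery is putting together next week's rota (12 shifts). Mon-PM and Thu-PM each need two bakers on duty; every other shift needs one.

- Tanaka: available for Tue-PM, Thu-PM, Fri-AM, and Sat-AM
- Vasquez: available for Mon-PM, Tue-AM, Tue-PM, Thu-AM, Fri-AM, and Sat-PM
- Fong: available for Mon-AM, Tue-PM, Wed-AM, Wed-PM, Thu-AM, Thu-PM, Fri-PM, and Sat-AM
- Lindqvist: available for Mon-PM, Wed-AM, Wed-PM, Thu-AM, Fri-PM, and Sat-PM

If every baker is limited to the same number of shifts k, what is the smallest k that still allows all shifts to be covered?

4

With 4 bakers and 14 worker-slots to fill, someone must work at least ⌈14/4⌉ = 4 shifts, so k ≥ 4.
k = 4 works: Mon-AM→Fong, Mon-PM→Vasquez+Lindqvist, Tue-AM→Vasquez, Tue-PM→Tanaka, Wed-AM→Fong, Wed-PM→Fong, Thu-AM→Vasquez, Thu-PM→Tanaka+Fong, Fri-AM→Tanaka, Fri-PM→Lindqvist, Sat-AM→Tanaka, Sat-PM→Vasquez.
Loads: Tanaka 4, Vasquez 4, Fong 4, Lindqvist 2 — all ≤ 4.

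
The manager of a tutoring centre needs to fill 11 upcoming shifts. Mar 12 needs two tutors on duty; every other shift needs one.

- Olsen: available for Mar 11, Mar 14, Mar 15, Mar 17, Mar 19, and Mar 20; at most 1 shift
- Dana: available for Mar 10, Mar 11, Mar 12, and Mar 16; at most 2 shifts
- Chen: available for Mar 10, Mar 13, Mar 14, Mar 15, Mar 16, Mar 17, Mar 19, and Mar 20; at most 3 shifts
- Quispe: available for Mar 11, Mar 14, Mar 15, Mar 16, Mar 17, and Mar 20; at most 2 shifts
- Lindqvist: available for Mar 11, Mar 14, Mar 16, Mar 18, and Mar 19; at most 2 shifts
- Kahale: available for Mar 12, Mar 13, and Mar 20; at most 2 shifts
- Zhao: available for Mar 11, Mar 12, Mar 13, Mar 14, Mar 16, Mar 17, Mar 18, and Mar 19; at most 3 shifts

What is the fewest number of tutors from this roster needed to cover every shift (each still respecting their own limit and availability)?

5

12 slots to fill and no one can take more than 3, so at least ⌈12/3⌉ = 4 tutors are needed.
Any 4 tutors together have capacity at most 3+3+2+2 = 10 < 12 slots, so 4 can never suffice.
Dana, Chen, Quispe, Lindqvist, and Zhao alone can cover everything: Mar 10→Dana, Mar 11→Quispe, Mar 12→Dana+Zhao, Mar 13→Chen, Mar 14→Zhao, Mar 15→Chen, Mar 16→Zhao, Mar 17→Quispe, Mar 18→Lindqvist, Mar 19→Lindqvist, Mar 20→Chen.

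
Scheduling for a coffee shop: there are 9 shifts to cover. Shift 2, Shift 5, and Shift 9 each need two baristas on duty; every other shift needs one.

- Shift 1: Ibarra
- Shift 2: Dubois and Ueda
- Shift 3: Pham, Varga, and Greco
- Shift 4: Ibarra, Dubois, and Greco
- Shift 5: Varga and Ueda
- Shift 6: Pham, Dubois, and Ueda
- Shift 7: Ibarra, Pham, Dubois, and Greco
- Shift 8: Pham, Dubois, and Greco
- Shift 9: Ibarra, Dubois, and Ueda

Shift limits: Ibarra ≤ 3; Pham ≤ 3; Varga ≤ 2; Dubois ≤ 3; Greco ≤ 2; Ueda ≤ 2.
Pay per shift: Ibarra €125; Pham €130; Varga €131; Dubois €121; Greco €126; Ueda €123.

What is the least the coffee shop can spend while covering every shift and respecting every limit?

Shift 1 can only be covered by Ibarra, so that assignment is forced.
Shift 2 can only be covered by Dubois and Ueda, so that assignment is forced.
Shift 5 can only be covered by Varga and Ueda, so that assignment is forced.
Picking the cheapest available barista for each shift independently would cost €1477, but that ignores the shift limits.
An optimal schedule: Shift 1→Ibarra, Shift 2→Dubois+Ueda, Shift 3→Greco, Shift 4→Dubois, Shift 5→Ueda+Varga, Shift 6→Pham, Shift 7→Ibarra, Shift 8→Greco, Shift 9→Dubois+Ibarra.
Total: 125 + 121 + 123 + 126 + 121 + 123 + 131 + 130 + 125 + 126 + 121 + 125 = €1497.

€1497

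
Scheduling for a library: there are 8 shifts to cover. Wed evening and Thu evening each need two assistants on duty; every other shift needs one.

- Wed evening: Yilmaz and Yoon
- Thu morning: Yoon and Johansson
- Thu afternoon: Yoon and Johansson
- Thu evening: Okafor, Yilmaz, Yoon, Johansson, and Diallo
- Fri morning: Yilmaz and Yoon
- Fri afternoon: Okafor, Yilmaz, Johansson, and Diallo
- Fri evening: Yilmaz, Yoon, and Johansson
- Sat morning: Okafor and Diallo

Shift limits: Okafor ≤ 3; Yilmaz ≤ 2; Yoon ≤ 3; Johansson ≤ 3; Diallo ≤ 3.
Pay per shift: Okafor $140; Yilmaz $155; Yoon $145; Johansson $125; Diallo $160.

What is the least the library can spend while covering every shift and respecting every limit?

Wed evening can only be covered by Yilmaz and Yoon, so that assignment is forced.
Picking the cheapest available assistant for each shift independently would cost $1350, but that ignores the shift limits.
An optimal schedule: Wed evening→Yoon+Yilmaz, Thu morning→Johansson, Thu afternoon→Johansson, Thu evening→Okafor+Yoon, Fri morning→Yoon, Fri afternoon→Okafor, Fri evening→Johansson, Sat morning→Okafor.
Total: 145 + 155 + 125 + 125 + 140 + 145 + 145 + 140 + 125 + 140 = $1385.

$1385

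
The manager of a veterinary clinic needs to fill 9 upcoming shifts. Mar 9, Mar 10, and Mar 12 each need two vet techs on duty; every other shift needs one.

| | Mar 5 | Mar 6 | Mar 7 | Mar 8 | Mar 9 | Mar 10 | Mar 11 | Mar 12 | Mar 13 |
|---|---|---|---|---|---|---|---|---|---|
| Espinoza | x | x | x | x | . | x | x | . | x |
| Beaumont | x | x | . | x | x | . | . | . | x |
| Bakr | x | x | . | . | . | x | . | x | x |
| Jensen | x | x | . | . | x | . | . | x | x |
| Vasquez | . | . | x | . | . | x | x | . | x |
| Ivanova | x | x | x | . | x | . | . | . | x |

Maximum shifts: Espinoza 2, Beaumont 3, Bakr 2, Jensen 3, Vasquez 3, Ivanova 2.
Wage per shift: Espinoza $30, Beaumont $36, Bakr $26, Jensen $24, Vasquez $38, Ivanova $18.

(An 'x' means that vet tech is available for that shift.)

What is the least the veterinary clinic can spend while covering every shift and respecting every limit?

$328

Mar 12 can only be covered by Bakr and Jensen, so that assignment is forced.
Picking the cheapest available vet tech for each shift independently would cost $280, but that ignores the shift limits.
An optimal schedule: Mar 5→Jensen, Mar 6→Beaumont, Mar 7→Ivanova, Mar 8→Beaumont, Mar 9→Ivanova+Jensen, Mar 10→Bakr+Espinoza, Mar 11→Espinoza, Mar 12→Jensen+Bakr, Mar 13→Beaumont.
Total: 24 + 36 + 18 + 36 + 18 + 24 + 26 + 30 + 30 + 24 + 26 + 36 = $328.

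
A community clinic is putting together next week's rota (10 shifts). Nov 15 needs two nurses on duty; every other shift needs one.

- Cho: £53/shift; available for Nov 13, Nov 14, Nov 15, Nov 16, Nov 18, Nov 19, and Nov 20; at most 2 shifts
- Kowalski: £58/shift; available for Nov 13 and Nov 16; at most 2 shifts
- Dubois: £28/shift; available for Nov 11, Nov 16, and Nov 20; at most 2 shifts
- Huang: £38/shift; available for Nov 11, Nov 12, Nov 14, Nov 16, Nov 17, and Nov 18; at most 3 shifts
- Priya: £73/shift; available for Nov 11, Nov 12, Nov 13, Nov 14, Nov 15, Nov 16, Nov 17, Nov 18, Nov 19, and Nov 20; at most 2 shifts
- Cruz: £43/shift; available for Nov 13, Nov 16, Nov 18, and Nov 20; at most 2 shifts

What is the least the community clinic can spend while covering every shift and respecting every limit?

Nov 15 can only be covered by Cho and Priya, so that assignment is forced.
Picking the cheapest available nurse for each shift independently would cost £458, but that ignores the shift limits.
An optimal schedule: Nov 11→Dubois, Nov 12→Huang, Nov 13→Cruz, Nov 14→Huang, Nov 15→Cho+Priya, Nov 16→Kowalski, Nov 17→Huang, Nov 18→Cruz, Nov 19→Cho, Nov 20→Dubois.
Total: 28 + 38 + 43 + 38 + 53 + 73 + 58 + 38 + 43 + 53 + 28 = £493.

£493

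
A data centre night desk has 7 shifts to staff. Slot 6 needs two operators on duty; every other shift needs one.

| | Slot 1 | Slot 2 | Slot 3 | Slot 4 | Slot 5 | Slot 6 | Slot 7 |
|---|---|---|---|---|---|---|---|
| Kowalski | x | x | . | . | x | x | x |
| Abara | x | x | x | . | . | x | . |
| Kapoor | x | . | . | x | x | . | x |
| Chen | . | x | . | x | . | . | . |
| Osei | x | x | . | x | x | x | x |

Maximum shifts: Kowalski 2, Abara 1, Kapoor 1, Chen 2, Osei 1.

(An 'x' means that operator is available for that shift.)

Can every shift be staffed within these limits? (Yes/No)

No

Shifts {Slot 1, Slot 3, Slot 5, Slot 6, Slot 7} need 6 worker-slots in total, but the operators available for any of those shifts (Kowalski, Abara, Kapoor, and Osei) can supply at most 5 among them. So no valid schedule exists.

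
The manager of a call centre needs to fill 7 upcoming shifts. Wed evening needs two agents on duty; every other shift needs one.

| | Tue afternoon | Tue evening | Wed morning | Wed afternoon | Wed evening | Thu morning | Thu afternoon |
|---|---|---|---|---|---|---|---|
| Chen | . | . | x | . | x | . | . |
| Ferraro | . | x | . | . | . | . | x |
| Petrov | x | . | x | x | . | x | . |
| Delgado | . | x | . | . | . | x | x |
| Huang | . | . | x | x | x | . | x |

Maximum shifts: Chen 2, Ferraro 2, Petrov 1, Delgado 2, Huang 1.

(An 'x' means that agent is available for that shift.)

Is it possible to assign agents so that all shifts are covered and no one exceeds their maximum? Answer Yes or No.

Total capacity is 8 and 8 slots are needed, so capacity alone doesn't rule it out.
Shifts {Tue afternoon, Wed afternoon, Wed evening} need 4 worker-slots in total, but the agents available for any of those shifts (Chen, Petrov, and Huang) can supply at most 3 among them. So no valid schedule exists.

No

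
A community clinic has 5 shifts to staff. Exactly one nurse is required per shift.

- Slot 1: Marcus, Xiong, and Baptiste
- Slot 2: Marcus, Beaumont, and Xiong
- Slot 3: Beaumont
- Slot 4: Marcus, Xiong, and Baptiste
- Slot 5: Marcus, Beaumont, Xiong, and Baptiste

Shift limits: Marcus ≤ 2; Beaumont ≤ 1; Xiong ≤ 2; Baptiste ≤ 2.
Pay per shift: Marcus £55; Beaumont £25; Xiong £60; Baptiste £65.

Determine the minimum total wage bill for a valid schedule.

Slot 3 can only be covered by Beaumont, so that assignment is forced.
Picking the cheapest available nurse for each shift independently would cost £185, but that ignores the shift limits.
An optimal schedule: Slot 1→Marcus, Slot 2→Marcus, Slot 3→Beaumont, Slot 4→Xiong, Slot 5→Xiong.
Total: 55 + 55 + 25 + 60 + 60 = £255.

£255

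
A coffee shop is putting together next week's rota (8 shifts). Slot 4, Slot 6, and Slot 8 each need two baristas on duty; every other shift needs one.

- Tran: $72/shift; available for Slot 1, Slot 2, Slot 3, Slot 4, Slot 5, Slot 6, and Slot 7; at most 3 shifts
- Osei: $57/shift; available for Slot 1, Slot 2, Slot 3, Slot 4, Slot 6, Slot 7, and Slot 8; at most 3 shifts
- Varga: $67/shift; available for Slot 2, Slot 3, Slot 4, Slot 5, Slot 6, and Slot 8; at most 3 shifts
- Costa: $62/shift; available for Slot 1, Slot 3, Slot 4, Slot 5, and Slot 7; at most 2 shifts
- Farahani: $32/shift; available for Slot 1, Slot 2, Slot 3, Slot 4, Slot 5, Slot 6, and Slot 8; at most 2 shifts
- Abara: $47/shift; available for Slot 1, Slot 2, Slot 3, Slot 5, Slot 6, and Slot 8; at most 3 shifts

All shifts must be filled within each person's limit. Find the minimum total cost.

$567

Picking the cheapest available barista for each shift independently would cost $432, but that ignores the shift limits.
An optimal schedule: Slot 1→Farahani, Slot 2→Farahani, Slot 3→Costa, Slot 4→Osei+Costa, Slot 5→Abara, Slot 6→Abara+Varga, Slot 7→Osei, Slot 8→Abara+Osei.
Total: 32 + 32 + 62 + 57 + 62 + 47 + 47 + 67 + 57 + 47 + 57 = $567.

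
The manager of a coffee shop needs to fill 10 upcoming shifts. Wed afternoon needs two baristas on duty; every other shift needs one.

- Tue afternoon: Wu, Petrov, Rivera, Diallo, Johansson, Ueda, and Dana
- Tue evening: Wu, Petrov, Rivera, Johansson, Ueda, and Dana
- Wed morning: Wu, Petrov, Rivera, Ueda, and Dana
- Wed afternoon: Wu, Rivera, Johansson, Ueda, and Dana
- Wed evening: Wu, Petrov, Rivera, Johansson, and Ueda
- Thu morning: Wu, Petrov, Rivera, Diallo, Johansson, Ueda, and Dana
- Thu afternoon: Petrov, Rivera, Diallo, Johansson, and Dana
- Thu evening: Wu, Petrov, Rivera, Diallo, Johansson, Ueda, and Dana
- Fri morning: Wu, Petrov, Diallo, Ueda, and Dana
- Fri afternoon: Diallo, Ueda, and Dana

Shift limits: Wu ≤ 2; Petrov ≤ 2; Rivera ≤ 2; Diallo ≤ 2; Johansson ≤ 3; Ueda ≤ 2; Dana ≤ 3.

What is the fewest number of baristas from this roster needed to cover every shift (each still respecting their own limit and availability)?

5

11 slots to fill and no one can take more than 3, so at least ⌈11/3⌉ = 4 baristas are needed.
Any 4 baristas together have capacity at most 3+3+2+2 = 10 < 11 slots, so 4 can never suffice.
Wu, Petrov, Rivera, Diallo, and Johansson alone can cover everything: Tue afternoon→Johansson, Tue evening→Petrov, Wed morning→Wu, Wed afternoon→Wu+Rivera, Wed evening→Rivera, Thu morning→Johansson, Thu afternoon→Diallo, Thu evening→Johansson, Fri morning→Petrov, Fri afternoon→Diallo.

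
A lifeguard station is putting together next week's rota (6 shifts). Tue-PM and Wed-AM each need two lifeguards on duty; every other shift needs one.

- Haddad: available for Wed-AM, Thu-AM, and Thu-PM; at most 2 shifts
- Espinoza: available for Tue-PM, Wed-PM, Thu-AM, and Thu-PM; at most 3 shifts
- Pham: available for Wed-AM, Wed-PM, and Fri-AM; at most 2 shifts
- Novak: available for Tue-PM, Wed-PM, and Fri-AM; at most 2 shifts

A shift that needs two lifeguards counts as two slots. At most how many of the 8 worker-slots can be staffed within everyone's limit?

Total capacity across all lifeguards is 2+3+2+2 = 9, and 8 slots are needed, so at most 8 can be filled.
An assignment achieving 8: Tue-PM→Espinoza+Novak, Wed-AM→Haddad+Pham, Wed-PM→Espinoza, Thu-AM→Haddad, Thu-PM→Espinoza, Fri-AM→Pham.
Loads: Haddad 2/2, Espinoza 3/3, Pham 2/2, Novak 1/2.

8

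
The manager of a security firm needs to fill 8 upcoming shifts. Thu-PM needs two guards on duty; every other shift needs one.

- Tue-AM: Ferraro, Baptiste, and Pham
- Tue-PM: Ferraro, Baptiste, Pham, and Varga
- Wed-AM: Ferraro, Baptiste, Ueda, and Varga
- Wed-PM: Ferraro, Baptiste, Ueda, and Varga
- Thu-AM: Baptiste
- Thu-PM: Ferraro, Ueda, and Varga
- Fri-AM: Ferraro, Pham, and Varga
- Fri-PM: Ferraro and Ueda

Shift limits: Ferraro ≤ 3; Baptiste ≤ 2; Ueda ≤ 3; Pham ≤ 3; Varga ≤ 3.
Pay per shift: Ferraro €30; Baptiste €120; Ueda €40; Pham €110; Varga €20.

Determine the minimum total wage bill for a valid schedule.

Thu-AM can only be covered by Baptiste, so that assignment is forced.
Picking the cheapest available guard for each shift independently would cost €310, but that ignores the shift limits.
An optimal schedule: Tue-AM→Ferraro, Tue-PM→Varga, Wed-AM→Ueda, Wed-PM→Ueda, Thu-AM→Baptiste, Thu-PM→Varga+Ferraro, Fri-AM→Varga, Fri-PM→Ferraro.
Total: 30 + 20 + 40 + 40 + 120 + 20 + 30 + 20 + 30 = €350.

€350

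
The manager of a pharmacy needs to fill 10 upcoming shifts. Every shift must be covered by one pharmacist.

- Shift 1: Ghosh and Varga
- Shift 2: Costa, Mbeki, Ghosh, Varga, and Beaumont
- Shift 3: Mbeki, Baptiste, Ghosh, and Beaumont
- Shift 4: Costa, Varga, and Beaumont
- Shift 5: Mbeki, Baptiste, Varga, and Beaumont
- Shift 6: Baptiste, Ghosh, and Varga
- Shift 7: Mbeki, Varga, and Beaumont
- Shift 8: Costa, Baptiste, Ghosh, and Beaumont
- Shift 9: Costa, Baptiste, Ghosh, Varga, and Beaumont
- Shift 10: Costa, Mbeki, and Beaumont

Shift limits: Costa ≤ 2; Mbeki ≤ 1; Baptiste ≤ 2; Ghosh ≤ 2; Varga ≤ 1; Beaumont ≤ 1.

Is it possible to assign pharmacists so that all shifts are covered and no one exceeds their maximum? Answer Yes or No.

Total capacity is 2+1+2+2+1+1 = 9 but 10 worker-slots are needed — infeasible.

No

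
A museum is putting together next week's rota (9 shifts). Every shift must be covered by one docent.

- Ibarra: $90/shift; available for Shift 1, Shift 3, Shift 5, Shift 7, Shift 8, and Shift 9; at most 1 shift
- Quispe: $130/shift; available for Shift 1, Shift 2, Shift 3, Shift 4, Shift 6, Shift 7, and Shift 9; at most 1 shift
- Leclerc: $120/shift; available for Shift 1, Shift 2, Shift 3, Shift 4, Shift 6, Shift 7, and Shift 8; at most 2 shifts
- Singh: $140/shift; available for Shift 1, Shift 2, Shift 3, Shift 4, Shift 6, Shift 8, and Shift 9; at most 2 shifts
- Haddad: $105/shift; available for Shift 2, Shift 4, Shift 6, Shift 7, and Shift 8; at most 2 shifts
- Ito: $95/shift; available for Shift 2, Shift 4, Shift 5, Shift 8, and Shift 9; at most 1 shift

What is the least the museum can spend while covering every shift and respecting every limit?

$1045

Picking the cheapest available docent for each shift independently would cost $835, but that ignores the shift limits.
An optimal schedule: Shift 1→Quispe, Shift 2→Singh, Shift 3→Leclerc, Shift 4→Haddad, Shift 5→Ibarra, Shift 6→Leclerc, Shift 7→Haddad, Shift 8→Ito, Shift 9→Singh.
Total: 130 + 140 + 120 + 105 + 90 + 120 + 105 + 95 + 140 = $1045.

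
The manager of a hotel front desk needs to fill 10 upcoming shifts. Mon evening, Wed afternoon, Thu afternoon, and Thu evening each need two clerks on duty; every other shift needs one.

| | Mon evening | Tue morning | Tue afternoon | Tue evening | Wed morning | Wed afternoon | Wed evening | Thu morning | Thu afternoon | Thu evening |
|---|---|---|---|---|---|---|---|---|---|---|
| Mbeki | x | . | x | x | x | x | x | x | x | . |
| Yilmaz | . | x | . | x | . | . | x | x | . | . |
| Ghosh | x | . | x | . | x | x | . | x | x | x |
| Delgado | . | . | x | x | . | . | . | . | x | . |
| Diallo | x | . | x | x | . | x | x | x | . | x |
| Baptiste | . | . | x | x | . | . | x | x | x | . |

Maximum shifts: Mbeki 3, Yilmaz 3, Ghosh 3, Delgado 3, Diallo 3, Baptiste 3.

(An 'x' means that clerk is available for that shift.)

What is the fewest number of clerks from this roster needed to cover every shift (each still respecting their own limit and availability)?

14 slots to fill and no one can take more than 3, so at least ⌈14/3⌉ = 5 clerks are needed.
Mbeki, Yilmaz, Ghosh, Delgado, and Diallo alone can cover everything: Mon evening→Mbeki+Ghosh, Tue morning→Yilmaz, Tue afternoon→Delgado, Tue evening→Yilmaz, Wed morning→Mbeki, Wed afternoon→Mbeki+Diallo, Wed evening→Yilmaz, Thu morning→Diallo, Thu afternoon→Ghosh+Delgado, Thu evening→Ghosh+Diallo.

5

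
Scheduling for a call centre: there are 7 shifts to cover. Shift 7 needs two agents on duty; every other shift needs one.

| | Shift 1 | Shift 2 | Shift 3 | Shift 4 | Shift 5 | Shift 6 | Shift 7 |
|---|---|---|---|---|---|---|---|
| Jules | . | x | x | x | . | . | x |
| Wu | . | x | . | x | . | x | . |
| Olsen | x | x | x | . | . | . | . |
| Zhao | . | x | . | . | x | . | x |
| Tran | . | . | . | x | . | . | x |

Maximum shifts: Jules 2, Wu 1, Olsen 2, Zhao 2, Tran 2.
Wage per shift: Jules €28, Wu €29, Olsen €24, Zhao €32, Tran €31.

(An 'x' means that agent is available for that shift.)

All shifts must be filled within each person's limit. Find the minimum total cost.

€227

Shift 1 can only be covered by Olsen, so that assignment is forced.
Shift 5 can only be covered by Zhao, so that assignment is forced.
Shift 6 can only be covered by Wu, so that assignment is forced.
Picking the cheapest available agent for each shift independently would cost €220, but that ignores the shift limits.
An optimal schedule: Shift 1→Olsen, Shift 2→Jules, Shift 3→Olsen, Shift 4→Tran, Shift 5→Zhao, Shift 6→Wu, Shift 7→Jules+Tran.
Total: 24 + 28 + 24 + 31 + 32 + 29 + 28 + 31 = €227.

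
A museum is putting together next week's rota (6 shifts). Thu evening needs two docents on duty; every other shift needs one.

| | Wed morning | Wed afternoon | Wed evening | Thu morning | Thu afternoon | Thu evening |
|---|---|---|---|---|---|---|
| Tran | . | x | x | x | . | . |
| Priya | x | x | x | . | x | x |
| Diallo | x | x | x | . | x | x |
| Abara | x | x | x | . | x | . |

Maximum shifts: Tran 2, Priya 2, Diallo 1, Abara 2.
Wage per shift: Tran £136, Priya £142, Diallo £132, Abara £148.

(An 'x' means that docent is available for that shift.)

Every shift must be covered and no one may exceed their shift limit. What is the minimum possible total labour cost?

Thu morning can only be covered by Tran, so that assignment is forced.
Thu evening can only be covered by Priya and Diallo, so that assignment is forced.
Picking the cheapest available docent for each shift independently would cost £938, but that ignores the shift limits.
An optimal schedule: Wed morning→Priya, Wed afternoon→Tran, Wed evening→Abara, Thu morning→Tran, Thu afternoon→Abara, Thu evening→Priya+Diallo.
Total: 142 + 136 + 148 + 136 + 148 + 142 + 132 = £984.

£984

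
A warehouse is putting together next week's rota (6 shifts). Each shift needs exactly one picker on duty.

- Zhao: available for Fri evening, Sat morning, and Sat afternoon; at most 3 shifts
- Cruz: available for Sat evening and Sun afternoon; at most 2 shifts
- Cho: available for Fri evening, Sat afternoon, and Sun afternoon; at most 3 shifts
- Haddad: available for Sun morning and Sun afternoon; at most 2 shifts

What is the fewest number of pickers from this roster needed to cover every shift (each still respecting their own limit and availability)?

6 slots to fill and no one can take more than 3, so at least ⌈6/3⌉ = 2 pickers are needed.
Shifts {Fri evening, Sat evening, Sun morning} need 3 slots, but among the pickers available for them (Zhao, Cruz, Cho, and Haddad) any 2 together supply at most 2. So 2 pickers are not enough.
Zhao, Cruz, and Haddad alone can cover everything: Fri evening→Zhao, Sat morning→Zhao, Sat afternoon→Zhao, Sat evening→Cruz, Sun morning→Haddad, Sun afternoon→Cruz.

3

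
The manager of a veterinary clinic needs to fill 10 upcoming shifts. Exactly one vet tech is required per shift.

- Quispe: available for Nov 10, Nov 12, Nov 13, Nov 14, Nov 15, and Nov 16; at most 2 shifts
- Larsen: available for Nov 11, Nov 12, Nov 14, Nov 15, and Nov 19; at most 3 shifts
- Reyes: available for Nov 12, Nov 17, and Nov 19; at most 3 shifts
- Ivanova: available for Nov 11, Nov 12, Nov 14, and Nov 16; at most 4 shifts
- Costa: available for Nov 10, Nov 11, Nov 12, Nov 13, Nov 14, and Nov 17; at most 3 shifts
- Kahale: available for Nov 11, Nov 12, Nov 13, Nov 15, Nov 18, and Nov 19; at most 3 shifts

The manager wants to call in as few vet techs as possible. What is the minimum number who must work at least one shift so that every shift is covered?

3

10 slots to fill and no one can take more than 4, so at least ⌈10/4⌉ = 3 vet techs are needed.
Ivanova, Costa, and Kahale alone can cover everything: Nov 10→Costa, Nov 11→Ivanova, Nov 12→Ivanova, Nov 13→Costa, Nov 14→Ivanova, Nov 15→Kahale, Nov 16→Ivanova, Nov 17→Costa, Nov 18→Kahale, Nov 19→Kahale.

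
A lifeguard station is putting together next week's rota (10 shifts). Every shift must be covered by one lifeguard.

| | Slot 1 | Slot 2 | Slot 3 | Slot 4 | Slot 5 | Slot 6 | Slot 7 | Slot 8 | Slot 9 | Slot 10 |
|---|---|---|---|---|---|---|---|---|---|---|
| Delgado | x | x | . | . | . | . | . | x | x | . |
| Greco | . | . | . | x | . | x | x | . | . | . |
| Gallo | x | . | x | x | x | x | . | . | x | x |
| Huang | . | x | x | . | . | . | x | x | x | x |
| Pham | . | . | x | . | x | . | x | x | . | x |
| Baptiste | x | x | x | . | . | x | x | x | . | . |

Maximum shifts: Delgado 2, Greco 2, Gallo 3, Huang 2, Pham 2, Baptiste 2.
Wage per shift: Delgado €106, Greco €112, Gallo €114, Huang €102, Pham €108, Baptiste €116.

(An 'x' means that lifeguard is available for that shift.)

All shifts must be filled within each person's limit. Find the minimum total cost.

Picking the cheapest available lifeguard for each shift independently would cost €1050, but that ignores the shift limits.
An optimal schedule: Slot 1→Delgado, Slot 2→Huang, Slot 3→Gallo, Slot 4→Greco, Slot 5→Pham, Slot 6→Greco, Slot 7→Pham, Slot 8→Delgado, Slot 9→Huang, Slot 10→Gallo.
Total: 106 + 102 + 114 + 112 + 108 + 112 + 108 + 106 + 102 + 114 = €1084.

€1084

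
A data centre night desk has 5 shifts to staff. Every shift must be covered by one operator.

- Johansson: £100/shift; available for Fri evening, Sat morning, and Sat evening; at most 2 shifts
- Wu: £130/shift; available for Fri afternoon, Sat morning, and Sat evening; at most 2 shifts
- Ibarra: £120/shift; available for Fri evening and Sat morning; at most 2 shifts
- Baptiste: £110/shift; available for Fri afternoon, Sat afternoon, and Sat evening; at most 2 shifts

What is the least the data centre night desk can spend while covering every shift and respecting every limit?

£540

Sat afternoon can only be covered by Baptiste, so that assignment is forced.
Picking the cheapest available operator for each shift independently would cost £520, but that ignores the shift limits.
An optimal schedule: Fri afternoon→Baptiste, Fri evening→Johansson, Sat morning→Ibarra, Sat afternoon→Baptiste, Sat evening→Johansson.
Total: 110 + 100 + 120 + 110 + 100 = £540.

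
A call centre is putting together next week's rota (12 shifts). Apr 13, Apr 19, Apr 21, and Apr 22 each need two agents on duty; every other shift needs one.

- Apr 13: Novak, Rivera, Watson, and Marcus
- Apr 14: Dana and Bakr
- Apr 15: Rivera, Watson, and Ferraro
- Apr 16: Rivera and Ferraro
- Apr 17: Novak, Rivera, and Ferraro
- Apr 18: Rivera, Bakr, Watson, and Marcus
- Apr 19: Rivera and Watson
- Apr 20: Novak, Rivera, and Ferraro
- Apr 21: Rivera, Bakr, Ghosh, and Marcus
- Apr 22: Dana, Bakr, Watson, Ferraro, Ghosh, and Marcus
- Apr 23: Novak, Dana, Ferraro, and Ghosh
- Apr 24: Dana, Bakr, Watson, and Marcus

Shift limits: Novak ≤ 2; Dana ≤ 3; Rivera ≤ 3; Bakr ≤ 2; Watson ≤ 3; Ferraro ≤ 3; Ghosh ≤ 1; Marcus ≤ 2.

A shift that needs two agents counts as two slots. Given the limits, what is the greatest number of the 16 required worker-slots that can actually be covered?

16

Total capacity across all agents is 2+3+3+2+3+3+1+2 = 19, and 16 slots are needed, so at most 16 can be filled.
An assignment achieving 16: Apr 13→Watson+Marcus, Apr 14→Dana, Apr 15→Rivera, Apr 16→Rivera, Apr 17→Novak, Apr 18→Bakr, Apr 19→Rivera+Watson, Apr 20→Novak, Apr 21→Bakr+Ghosh, Apr 22→Watson+Ferraro, Apr 23→Dana, Apr 24→Dana.
Loads: Novak 2/2, Dana 3/3, Rivera 3/3, Bakr 2/2, Watson 3/3, Ferraro 1/3, Ghosh 1/1, Marcus 1/2.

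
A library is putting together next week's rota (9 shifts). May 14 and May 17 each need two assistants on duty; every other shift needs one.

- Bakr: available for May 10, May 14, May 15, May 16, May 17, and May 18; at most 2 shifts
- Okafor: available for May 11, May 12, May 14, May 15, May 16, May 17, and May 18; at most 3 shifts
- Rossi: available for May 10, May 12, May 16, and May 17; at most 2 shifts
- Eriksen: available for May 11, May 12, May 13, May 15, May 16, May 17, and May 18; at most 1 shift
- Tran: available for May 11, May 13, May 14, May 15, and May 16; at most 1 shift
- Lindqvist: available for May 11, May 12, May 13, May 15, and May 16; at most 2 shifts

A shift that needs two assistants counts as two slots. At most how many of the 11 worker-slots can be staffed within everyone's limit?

Total capacity across all assistants is 2+3+2+1+1+2 = 11, and 11 slots are needed, so at most 11 can be filled.
An assignment achieving 11: May 10→Bakr, May 11→Tran, May 12→Rossi, May 13→Eriksen, May 14→Bakr+Okafor, May 15→Lindqvist, May 16→Lindqvist, May 17→Okafor+Rossi, May 18→Okafor.
Loads: Bakr 2/2, Okafor 3/3, Rossi 2/2, Eriksen 1/1, Tran 1/1, Lindqvist 2/2.

11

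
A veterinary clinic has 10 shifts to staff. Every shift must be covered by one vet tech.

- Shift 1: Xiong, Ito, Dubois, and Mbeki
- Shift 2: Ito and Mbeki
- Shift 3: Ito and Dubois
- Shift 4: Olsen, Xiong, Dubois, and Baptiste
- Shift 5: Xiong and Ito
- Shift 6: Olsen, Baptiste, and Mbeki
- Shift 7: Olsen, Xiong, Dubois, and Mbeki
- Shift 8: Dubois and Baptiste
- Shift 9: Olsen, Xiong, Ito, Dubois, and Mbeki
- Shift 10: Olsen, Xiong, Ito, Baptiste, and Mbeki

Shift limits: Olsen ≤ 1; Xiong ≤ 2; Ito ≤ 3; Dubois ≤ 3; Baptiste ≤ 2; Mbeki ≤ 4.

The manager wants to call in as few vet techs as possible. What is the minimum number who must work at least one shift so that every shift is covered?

3

10 slots to fill and no one can take more than 4, so at least ⌈10/4⌉ = 3 vet techs are needed.
Ito, Dubois, and Mbeki alone can cover everything: Shift 1→Mbeki, Shift 2→Ito, Shift 3→Ito, Shift 4→Dubois, Shift 5→Ito, Shift 6→Mbeki, Shift 7→Dubois, Shift 8→Dubois, Shift 9→Mbeki, Shift 10→Mbeki.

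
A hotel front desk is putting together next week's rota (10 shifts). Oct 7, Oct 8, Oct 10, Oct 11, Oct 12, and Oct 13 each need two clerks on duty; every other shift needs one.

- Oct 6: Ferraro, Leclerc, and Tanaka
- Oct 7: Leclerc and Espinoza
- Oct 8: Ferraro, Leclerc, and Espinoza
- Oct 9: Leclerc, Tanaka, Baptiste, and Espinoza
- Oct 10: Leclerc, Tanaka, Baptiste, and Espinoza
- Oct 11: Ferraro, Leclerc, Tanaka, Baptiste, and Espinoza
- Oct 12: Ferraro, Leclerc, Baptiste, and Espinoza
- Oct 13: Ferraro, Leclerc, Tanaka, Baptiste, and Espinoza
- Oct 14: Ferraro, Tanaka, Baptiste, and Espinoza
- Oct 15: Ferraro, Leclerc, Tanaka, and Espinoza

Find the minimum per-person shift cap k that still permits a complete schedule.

4

With 5 clerks and 16 worker-slots to fill, someone must work at least ⌈16/5⌉ = 4 shifts, so k ≥ 4.
k = 4 works: Oct 6→Ferraro, Oct 7→Leclerc+Espinoza, Oct 8→Ferraro+Leclerc, Oct 9→Leclerc, Oct 10→Leclerc+Tanaka, Oct 11→Tanaka+Baptiste, Oct 12→Baptiste+Espinoza, Oct 13→Tanaka+Baptiste, Oct 14→Ferraro, Oct 15→Ferraro.
Loads: Ferraro 4, Leclerc 4, Tanaka 3, Baptiste 3, Espinoza 2 — all ≤ 4.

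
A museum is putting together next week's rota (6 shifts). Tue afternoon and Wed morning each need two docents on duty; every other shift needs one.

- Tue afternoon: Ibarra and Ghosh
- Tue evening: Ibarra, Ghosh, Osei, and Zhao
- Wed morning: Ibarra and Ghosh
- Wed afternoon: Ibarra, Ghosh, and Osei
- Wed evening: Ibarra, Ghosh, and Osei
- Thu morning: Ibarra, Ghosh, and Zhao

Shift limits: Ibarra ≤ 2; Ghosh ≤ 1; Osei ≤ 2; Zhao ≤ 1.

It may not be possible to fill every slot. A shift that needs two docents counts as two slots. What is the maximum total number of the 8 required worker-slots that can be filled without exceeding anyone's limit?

Total capacity across all docents is 2+1+2+1 = 6, and 8 slots are needed, so at most 6 can be filled.
An assignment achieving 6: Tue afternoon→Ibarra+Ghosh, Wed morning→Ibarra, Wed afternoon→Osei, Wed evening→Osei, Thu morning→Zhao.
Loads: Ibarra 2/2, Ghosh 1/1, Osei 2/2, Zhao 1/1.

6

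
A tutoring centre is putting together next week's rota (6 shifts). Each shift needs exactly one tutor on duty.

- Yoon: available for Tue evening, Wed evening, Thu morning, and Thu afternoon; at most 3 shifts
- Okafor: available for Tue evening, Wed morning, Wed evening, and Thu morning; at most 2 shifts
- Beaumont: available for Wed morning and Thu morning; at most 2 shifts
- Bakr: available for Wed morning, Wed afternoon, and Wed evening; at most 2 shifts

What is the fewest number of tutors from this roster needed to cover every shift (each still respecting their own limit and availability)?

6 slots to fill and no one can take more than 3, so at least ⌈6/3⌉ = 2 tutors are needed.
Any 2 tutors together have capacity at most 3+2 = 5 < 6 slots, so 2 can never suffice.
Yoon, Okafor, and Bakr alone can cover everything: Tue evening→Yoon, Wed morning→Okafor, Wed afternoon→Bakr, Wed evening→Okafor, Thu morning→Yoon, Thu afternoon→Yoon.

3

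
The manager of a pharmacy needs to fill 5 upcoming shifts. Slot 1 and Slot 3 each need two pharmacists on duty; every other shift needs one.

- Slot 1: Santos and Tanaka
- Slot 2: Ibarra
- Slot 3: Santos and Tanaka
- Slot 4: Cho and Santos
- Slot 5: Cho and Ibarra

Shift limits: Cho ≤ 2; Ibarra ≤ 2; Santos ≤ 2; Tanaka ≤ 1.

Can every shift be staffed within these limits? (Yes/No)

Total capacity is 7 and 7 slots are needed, so capacity alone doesn't rule it out.
Shifts {Slot 1, Slot 3} need 4 worker-slots in total, but the pharmacists available for any of those shifts (Santos and Tanaka) can supply at most 3 among them. So no valid schedule exists.

No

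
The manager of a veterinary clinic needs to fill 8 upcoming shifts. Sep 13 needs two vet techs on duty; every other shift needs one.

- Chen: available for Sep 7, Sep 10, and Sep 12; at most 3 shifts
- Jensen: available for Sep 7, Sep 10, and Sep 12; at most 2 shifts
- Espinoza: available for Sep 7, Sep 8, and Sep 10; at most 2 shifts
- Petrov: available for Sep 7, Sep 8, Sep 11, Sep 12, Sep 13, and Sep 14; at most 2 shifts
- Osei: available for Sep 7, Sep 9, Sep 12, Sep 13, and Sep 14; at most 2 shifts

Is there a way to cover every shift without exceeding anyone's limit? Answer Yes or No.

Total capacity is 11 and 9 slots are needed, so capacity alone doesn't rule it out.
Shifts {Sep 9, Sep 11, Sep 13, Sep 14} need 5 worker-slots in total, but the vet techs available for any of those shifts (Petrov and Osei) can supply at most 4 among them. So no valid schedule exists.

No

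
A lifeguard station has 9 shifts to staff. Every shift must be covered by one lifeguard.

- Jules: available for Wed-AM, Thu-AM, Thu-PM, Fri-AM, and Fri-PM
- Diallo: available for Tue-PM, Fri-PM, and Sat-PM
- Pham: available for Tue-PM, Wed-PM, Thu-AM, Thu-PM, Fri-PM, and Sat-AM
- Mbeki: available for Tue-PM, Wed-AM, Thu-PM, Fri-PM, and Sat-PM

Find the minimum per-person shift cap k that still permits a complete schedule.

With 4 lifeguards and 9 worker-slots to fill, someone must work at least ⌈9/4⌉ = 3 shifts, so k ≥ 3.
k = 3 works: Tue-PM→Diallo, Wed-AM→Jules, Wed-PM→Pham, Thu-AM→Jules, Thu-PM→Pham, Fri-AM→Jules, Fri-PM→Diallo, Sat-AM→Pham, Sat-PM→Diallo.
Loads: Jules 3, Diallo 3, Pham 3, Mbeki 0 — all ≤ 3.

3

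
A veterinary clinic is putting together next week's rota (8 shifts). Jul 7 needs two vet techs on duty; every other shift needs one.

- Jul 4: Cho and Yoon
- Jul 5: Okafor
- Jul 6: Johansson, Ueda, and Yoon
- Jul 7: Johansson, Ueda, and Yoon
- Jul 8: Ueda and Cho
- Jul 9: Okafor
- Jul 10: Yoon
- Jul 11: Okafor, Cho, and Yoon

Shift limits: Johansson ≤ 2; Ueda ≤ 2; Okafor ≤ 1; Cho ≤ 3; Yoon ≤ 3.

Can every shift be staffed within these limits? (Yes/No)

Total capacity is 11 and 9 slots are needed, so capacity alone doesn't rule it out.
Shifts {Jul 5, Jul 9} need 2 worker-slots in total, but the vet techs available for any of those shifts (Okafor) can supply at most 1 among them. So no valid schedule exists.

No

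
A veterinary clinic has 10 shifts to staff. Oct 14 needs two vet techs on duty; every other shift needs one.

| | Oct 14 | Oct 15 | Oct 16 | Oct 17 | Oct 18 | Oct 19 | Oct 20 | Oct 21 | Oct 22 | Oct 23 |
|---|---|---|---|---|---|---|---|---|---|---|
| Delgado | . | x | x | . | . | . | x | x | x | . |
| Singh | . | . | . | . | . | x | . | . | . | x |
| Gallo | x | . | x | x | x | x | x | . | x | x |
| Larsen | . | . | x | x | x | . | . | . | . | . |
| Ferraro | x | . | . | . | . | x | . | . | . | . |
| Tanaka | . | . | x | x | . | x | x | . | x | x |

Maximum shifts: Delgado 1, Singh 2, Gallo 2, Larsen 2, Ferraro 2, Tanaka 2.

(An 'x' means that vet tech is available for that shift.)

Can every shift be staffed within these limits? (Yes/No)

Total capacity is 11 and 11 slots are needed, so capacity alone doesn't rule it out.
Shifts {Oct 15, Oct 21} need 2 worker-slots in total, but the vet techs available for any of those shifts (Delgado) can supply at most 1 among them. So no valid schedule exists.

No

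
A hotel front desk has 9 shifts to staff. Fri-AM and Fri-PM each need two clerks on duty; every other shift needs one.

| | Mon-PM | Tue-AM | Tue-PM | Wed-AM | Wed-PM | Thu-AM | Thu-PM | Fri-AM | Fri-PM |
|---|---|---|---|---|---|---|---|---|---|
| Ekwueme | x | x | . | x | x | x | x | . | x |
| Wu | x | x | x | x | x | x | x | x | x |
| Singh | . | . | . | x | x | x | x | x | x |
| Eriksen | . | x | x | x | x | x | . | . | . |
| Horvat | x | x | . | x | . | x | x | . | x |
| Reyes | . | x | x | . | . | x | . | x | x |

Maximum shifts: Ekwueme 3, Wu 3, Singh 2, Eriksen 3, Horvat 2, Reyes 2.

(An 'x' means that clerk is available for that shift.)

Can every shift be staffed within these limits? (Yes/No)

One valid schedule: Mon-PM→Ekwueme, Tue-AM→Wu, Tue-PM→Wu, Wed-AM→Singh, Wed-PM→Ekwueme, Thu-AM→Eriksen, Thu-PM→Ekwueme, Fri-AM→Wu+Singh, Fri-PM→Horvat+Reyes.
Loads: Ekwueme 3/3, Wu 3/3, Singh 2/2, Eriksen 1/3, Horvat 1/2, Reyes 1/2 — all within limits.

Yes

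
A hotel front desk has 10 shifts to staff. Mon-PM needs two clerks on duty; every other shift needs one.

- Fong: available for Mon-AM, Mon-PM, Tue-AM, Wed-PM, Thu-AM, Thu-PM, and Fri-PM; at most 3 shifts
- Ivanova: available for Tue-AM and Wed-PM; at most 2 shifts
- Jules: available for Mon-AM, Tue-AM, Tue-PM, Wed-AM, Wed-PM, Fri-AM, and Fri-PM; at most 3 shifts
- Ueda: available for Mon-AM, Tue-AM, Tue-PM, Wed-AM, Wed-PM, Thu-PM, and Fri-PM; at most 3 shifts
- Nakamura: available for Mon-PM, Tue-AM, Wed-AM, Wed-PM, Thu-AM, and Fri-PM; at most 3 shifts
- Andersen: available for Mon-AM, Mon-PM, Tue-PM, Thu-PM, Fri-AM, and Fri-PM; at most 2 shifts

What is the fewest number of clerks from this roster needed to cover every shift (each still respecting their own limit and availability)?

11 slots to fill and no one can take more than 3, so at least ⌈11/3⌉ = 4 clerks are needed.
Fong, Ivanova, Jules, and Nakamura alone can cover everything: Mon-AM→Fong, Mon-PM→Fong+Nakamura, Tue-AM→Ivanova, Tue-PM→Jules, Wed-AM→Jules, Wed-PM→Ivanova, Thu-AM→Nakamura, Thu-PM→Fong, Fri-AM→Jules, Fri-PM→Nakamura.

4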